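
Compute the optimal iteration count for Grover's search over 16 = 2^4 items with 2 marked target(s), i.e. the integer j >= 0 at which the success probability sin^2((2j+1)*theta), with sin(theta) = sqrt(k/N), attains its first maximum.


After j Grover iterations the success probability is P(j) = sin^2((2j+1)*theta), where sin(theta) = sqrt(k/N).
N = 2^4 = 16, k = 2
sin(theta) = sqrt(k/N) = 0.3535533906
theta = arcsin(sqrt(k/N)) = 0.3613671239 rad
P(j) reaches its first maximum when (2j+1)*theta is as close as possible to pi/2, i.e. j = round(pi/(4*theta) - 1/2).
pi/(4*theta) - 1/2 = 1.6734
(For comparison, the common estimate pi/4 * sqrt(N/k) = 2.2214; the exact maximiser is used here.)
Optimal iterations = 2

2


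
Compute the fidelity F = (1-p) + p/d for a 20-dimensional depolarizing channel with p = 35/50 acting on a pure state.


F = (1-p) + p/d
= (1 - 0.7000) + 0.7000/20
= 0.3000 + 0.0350
= 0.3350

0.3350


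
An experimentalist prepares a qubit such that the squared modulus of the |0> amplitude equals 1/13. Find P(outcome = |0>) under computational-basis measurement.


|alpha|^2 = 1/13 = 0.0769
|beta|^2 = 1 - 1/13 = 12/13 = 0.9231
P(|0>) = |alpha|^2 = 0.0769

0.0769


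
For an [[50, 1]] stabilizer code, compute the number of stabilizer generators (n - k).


For an [[n,k]] stabilizer code:
Number of stabilizer generators = n - k
= 50 - 1
= 49

49


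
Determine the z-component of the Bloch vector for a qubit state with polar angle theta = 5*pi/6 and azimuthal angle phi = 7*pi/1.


theta = 2.6180, phi = 21.9911
r_z = cos(theta) = -0.8660

-0.8660


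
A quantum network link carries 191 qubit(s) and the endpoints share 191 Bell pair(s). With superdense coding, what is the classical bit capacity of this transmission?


Superdense coding allows 2 classical bits per shared entangled pair.
191 pair(s) -> 2 * 191 = 382 classical bits

382


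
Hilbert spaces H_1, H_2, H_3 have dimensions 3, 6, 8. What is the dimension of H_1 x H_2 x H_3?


dim(H_1 x H_2 x H_3) = 3 * 6 * 8
= 18 * 8
= 144

144


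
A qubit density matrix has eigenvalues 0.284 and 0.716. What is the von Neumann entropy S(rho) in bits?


S = -p*log2(p) - (1-p)*log2(1-p)
p = 0.2840, 1-p = 0.7160
= -0.2840 * log2(0.2840) - 0.7160 * log2(0.7160)
= -(-0.5158) - (-0.3451)
= 0.8608

0.8608


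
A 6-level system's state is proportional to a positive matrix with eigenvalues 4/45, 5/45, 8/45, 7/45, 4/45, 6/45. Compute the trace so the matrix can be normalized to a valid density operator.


tr(M) = sum of eigenvalues
= 4/45 + 5/45 + 8/45 + 7/45 + 4/45 + 6/45
= 34/45
= 0.7556

0.7556


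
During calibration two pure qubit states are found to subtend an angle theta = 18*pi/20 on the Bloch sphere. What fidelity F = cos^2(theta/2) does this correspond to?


For states separated by angle theta on Bloch sphere:
F = cos^2(theta/2)
theta = 18*pi/20 = 2.8274
theta/2 = 1.4137
cos(theta/2) = 0.1564
F = 0.0245

0.0245


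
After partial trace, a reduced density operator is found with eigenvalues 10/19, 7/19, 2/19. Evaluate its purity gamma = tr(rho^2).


tr(rho^2) = sum of eigenvalues squared
= (10/19)^2 + (7/19)^2 + (2/19)^2
= (100 + 49 + 4) / 361
= 153/361
= 0.4238

0.4238


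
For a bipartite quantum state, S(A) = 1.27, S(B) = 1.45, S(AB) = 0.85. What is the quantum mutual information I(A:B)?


I(A:B) = S(A) + S(B) - S(AB)
= 1.27 + 1.45 - 0.85
= 1.8700

1.8700


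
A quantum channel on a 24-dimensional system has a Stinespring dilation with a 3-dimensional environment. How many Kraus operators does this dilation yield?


Tracing out the environment in an orthonormal basis {|i>_E} gives Kraus operators K_i = <i|_E U |0>_E.
Number of Kraus operators = dim(H_env) = d_env
= 3

3


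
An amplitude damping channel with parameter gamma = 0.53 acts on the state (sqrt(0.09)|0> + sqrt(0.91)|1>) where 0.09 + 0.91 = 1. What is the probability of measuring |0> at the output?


For amplitude damping with parameter gamma on state sqrt(a)|0> + sqrt(b)|1>:
alpha^2 = 0.09, beta^2 = 0.91
P(|0>) = alpha^2 + gamma * beta^2
= 0.09 + 0.53 * 0.91
= 0.09 + 0.4823
= 0.5723

0.5723


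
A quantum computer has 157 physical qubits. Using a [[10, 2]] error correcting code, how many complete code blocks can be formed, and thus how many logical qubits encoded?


Each code block uses 10 physical qubits for 2 logical qubit(s).
Number of complete blocks = floor(157 / 10) = 15
Logical qubits = 15 * 2
= 30

30


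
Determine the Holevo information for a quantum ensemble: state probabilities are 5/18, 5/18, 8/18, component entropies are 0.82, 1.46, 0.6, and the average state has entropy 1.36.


chi = S(rho) - sum_i p_i * S(rho_i)
Weighted entropy = 5/18 * 0.82 + 5/18 * 1.46 + 8/18 * 0.6
= 0.9000
chi = 1.36 - 0.9000
= 0.4600

0.4600


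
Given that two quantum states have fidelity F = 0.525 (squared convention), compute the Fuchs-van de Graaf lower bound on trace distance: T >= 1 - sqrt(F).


Fuchs-van de Graaf (squared-fidelity convention): 1 - sqrt(F) <= T <= sqrt(1 - F).
Lower bound: T >= 1 - sqrt(F)
sqrt(F) = sqrt(0.525) = 0.7246
T >= 1 - 0.7246
T >= 0.2754

0.2754


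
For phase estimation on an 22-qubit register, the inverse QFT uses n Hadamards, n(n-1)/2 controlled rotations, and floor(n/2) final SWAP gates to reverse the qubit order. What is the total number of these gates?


Hadamard gates: 22
Controlled rotations: n*(n-1)/2 = 22*21/2 = 231
SWAP gates: floor(n/2) = floor(22/2) = 11
Total = 22 + 231 + 11
= 264

264


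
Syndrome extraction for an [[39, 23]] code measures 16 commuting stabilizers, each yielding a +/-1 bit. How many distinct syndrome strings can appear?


Each stabilizer generator gives a binary (+1 or -1) measurement outcome.
With 16 independent generators:
Total syndromes = 2^16
= 65536

65536


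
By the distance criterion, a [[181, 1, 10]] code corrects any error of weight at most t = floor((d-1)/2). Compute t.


Code parameters: [[181, 1, 10]], distance d = 10.
Number of correctable errors = floor((d-1)/2)
= floor((10 - 1)/2)
= floor(9/2)
= 4

4


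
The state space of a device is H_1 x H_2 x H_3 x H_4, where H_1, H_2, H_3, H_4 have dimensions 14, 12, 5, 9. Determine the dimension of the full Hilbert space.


dim(H_1 x H_2 x H_3 x H_4) = 14 * 12 * 5 * 9
= 168 * 5 * 9
= 840 * 9
= 7560

7560


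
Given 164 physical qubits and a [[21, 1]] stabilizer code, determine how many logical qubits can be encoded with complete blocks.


Each code block uses 21 physical qubits for 1 logical qubit(s).
Number of complete blocks = floor(164 / 21) = 7
Logical qubits = 7 * 1
= 7

7


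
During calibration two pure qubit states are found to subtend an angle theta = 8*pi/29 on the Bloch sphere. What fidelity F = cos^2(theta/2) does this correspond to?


For states separated by angle theta on Bloch sphere:
F = cos^2(theta/2)
theta = 8*pi/29 = 0.8666
theta/2 = 0.4333
cos(theta/2) = 0.9076
F = 0.8237

0.8237


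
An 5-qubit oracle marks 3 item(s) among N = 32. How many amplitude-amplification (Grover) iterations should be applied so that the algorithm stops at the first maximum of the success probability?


After j Grover iterations the success probability is P(j) = sin^2((2j+1)*theta), where sin(theta) = sqrt(k/N).
N = 2^5 = 32, k = 3
sin(theta) = sqrt(k/N) = 0.3061862178
theta = arcsin(sqrt(k/N)) = 0.3111842443 rad
P(j) reaches its first maximum when (2j+1)*theta is as close as possible to pi/2, i.e. j = round(pi/(4*theta) - 1/2).
pi/(4*theta) - 1/2 = 2.0239
(For comparison, the common estimate pi/4 * sqrt(N/k) = 2.5651; the exact maximiser is used here.)
Optimal iterations = 2

2


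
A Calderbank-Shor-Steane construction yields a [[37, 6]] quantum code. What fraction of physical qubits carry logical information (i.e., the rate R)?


Code rate R = k/n
= 6/37
= 0.1622

0.1622


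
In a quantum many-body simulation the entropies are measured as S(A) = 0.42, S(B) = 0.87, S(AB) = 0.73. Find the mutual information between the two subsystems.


I(A:B) = S(A) + S(B) - S(AB)
= 0.42 + 0.87 - 0.73
= 0.5600

0.5600


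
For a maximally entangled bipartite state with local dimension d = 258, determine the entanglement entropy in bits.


For a maximally entangled state in d x d:
S = log2(d) = log2(258)
= 8.0112

8.0112


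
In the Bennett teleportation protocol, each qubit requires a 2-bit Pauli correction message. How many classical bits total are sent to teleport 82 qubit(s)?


Quantum teleportation requires 2 classical bits per qubit teleported.
82 qubit(s) -> 2 * 82 = 164 classical bits

164


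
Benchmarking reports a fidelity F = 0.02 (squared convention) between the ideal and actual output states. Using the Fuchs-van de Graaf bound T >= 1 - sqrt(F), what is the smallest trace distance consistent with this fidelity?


Fuchs-van de Graaf (squared-fidelity convention): 1 - sqrt(F) <= T <= sqrt(1 - F).
Lower bound: T >= 1 - sqrt(F)
sqrt(F) = sqrt(0.02) = 0.1414
T >= 1 - 0.1414
T >= 0.8586

0.8586


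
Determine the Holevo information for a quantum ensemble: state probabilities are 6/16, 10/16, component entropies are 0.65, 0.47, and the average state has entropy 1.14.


chi = S(rho) - sum_i p_i * S(rho_i)
Weighted entropy = 6/16 * 0.65 + 10/16 * 0.47
= 0.5375
chi = 1.14 - 0.5375
= 0.6025

0.6025


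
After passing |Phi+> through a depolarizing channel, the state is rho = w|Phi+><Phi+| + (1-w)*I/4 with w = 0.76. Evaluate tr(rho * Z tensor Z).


|Phi+> = (|00> + |11>)/sqrt(2)
For the pure Bell state, <Z_A Z_B> = +1 (Bell-state Pauli correlator).
The maximally-mixed part I/4 has tr(I/4 * P tensor P) = 0 for any traceless Pauli P.
So <Z_A Z_B>_rho = w * (+1) + (1 - w) * 0
= 0.76 * (+1)
= 0.7600

0.7600


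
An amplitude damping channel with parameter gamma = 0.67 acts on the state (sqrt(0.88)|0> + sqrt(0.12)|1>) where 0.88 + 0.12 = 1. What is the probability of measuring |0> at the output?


For amplitude damping with parameter gamma on state sqrt(a)|0> + sqrt(b)|1>:
alpha^2 = 0.88, beta^2 = 0.12
P(|0>) = alpha^2 + gamma * beta^2
= 0.88 + 0.67 * 0.12
= 0.88 + 0.0804
= 0.9604

0.9604


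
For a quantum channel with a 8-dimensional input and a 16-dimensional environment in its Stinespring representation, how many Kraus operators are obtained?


Tracing out the environment in an orthonormal basis {|i>_E} gives Kraus operators K_i = <i|_E U |0>_E.
Number of Kraus operators = dim(H_env) = d_env
= 16

16


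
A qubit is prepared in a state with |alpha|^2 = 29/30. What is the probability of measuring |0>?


|alpha|^2 = 29/30 = 0.9667
|beta|^2 = 1 - 29/30 = 1/30 = 0.0333
P(|0>) = |alpha|^2 = 0.9667

0.9667


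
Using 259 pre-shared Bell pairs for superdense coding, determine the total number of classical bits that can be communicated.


Superdense coding allows 2 classical bits per shared entangled pair.
259 pair(s) -> 2 * 259 = 518 classical bits

518


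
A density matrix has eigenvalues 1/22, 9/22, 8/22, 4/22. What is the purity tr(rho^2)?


tr(rho^2) = sum of eigenvalues squared
= (1/22)^2 + (9/22)^2 + (8/22)^2 + (4/22)^2
= (1 + 81 + 64 + 16) / 484
= 162/484
= 0.3347

0.3347


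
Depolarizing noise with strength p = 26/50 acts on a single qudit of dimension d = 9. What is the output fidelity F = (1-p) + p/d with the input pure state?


F = (1-p) + p/d
= (1 - 0.5200) + 0.5200/9
= 0.4800 + 0.0578
= 0.5378

0.5378


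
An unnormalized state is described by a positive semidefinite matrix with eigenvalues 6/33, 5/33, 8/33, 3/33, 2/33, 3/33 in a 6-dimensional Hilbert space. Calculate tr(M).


tr(M) = sum of eigenvalues
= 6/33 + 5/33 + 8/33 + 3/33 + 2/33 + 3/33
= 27/33
= 0.8182

0.8182


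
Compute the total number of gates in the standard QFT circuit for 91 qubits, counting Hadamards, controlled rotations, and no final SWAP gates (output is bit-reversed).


Hadamard gates: 91
Controlled rotations: n*(n-1)/2 = 91*90/2 = 4095
SWAP gates: 0 (omitted)
Total = 91 + 4095
= 4186

4186


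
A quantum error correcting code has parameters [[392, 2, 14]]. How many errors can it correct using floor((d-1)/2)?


Code parameters: [[392, 2, 14]], distance d = 14.
Number of correctable errors = floor((d-1)/2)
= floor((14 - 1)/2)
= floor(13/2)
= 6

6


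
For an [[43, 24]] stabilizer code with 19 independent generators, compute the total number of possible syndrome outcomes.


Each stabilizer generator gives a binary (+1 or -1) measurement outcome.
With 19 independent generators:
Total syndromes = 2^19
= 524288

524288


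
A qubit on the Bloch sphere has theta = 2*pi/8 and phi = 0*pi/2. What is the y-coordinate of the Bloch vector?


theta = 0.7854, phi = 0.0000
r_y = sin(theta)*sin(phi) = 0.7071 * 0.0000
r_y = 0.0000

0.0000


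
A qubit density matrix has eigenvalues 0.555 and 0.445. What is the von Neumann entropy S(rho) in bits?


S = -p*log2(p) - (1-p)*log2(1-p)
p = 0.5550, 1-p = 0.4450
= -0.5550 * log2(0.5550) - 0.4450 * log2(0.4450)
= -(-0.4714) - (-0.5198)
= 0.9913

0.9913


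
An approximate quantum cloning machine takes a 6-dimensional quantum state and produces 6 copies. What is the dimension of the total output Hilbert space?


Output space = H^(tensor 6) where dim(H) = 6
dim = 6^6
= 36 (after 2 factors)
= 216 (after 3 factors)
= 1296 (after 4 factors)
= 7776 (after 5 factors)
= 46656 (after 6 factors)
= 46656

46656


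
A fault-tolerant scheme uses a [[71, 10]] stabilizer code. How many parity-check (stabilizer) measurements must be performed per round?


For an [[n,k]] stabilizer code:
Number of stabilizer generators = n - k
= 71 - 10
= 61

61


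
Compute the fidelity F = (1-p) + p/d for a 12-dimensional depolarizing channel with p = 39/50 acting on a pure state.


F = (1-p) + p/d
= (1 - 0.7800) + 0.7800/12
= 0.2200 + 0.0650
= 0.2850

0.2850


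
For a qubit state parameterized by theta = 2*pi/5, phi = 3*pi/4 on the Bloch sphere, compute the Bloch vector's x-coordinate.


theta = 1.2566, phi = 2.3562
r_x = sin(theta)*cos(phi) = 0.9511 * -0.7071
r_x = -0.6725

-0.6725


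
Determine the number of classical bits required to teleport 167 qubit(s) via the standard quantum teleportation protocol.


Quantum teleportation requires 2 classical bits per qubit teleported.
167 qubit(s) -> 2 * 167 = 334 classical bits

334


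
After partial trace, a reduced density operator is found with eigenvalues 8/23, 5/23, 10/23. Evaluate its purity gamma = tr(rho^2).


tr(rho^2) = sum of eigenvalues squared
= (8/23)^2 + (5/23)^2 + (10/23)^2
= (64 + 25 + 100) / 529
= 189/529
= 0.3573

0.3573


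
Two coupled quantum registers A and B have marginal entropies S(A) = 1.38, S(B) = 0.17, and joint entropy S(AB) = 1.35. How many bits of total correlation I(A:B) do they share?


I(A:B) = S(A) + S(B) - S(AB)
= 1.38 + 0.17 - 1.35
= 0.2000

0.2000


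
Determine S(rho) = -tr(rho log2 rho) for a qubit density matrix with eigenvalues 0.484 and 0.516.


S = -p*log2(p) - (1-p)*log2(1-p)
p = 0.4840, 1-p = 0.5160
= -0.4840 * log2(0.4840) - 0.5160 * log2(0.5160)
= -(-0.5067) - (-0.4926)
= 0.9993

0.9993


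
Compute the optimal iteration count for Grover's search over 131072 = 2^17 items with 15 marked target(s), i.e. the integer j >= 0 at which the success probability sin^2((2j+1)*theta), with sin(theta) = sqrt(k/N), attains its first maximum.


After j Grover iterations the success probability is P(j) = sin^2((2j+1)*theta), where sin(theta) = sqrt(k/N).
N = 2^17 = 131072, k = 15
sin(theta) = sqrt(k/N) = 0.0106977062
theta = arcsin(sqrt(k/N)) = 0.01069791025 rad
P(j) reaches its first maximum when (2j+1)*theta is as close as possible to pi/2, i.e. j = round(pi/(4*theta) - 1/2).
pi/(4*theta) - 1/2 = 72.9160
(For comparison, the common estimate pi/4 * sqrt(N/k) = 73.4174; the exact maximiser is used here.)
Optimal iterations = 73

73


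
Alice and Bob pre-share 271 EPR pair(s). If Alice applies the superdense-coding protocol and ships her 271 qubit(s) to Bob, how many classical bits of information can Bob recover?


Superdense coding allows 2 classical bits per shared entangled pair.
271 pair(s) -> 2 * 271 = 542 classical bits

542


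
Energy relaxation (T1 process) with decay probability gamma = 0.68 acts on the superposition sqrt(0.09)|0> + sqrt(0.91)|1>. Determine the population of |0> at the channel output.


For amplitude damping with parameter gamma on state sqrt(a)|0> + sqrt(b)|1>:
alpha^2 = 0.09, beta^2 = 0.91
P(|0>) = alpha^2 + gamma * beta^2
= 0.09 + 0.68 * 0.91
= 0.09 + 0.6188
= 0.7088

0.7088


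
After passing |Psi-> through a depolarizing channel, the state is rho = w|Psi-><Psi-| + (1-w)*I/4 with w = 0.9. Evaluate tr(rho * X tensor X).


|Psi-> = (|01> - |10>)/sqrt(2)
For the pure Bell state, <X_A X_B> = -1 (Bell-state Pauli correlator).
The maximally-mixed part I/4 has tr(I/4 * P tensor P) = 0 for any traceless Pauli P.
So <X_A X_B>_rho = w * (-1) + (1 - w) * 0
= 0.9 * (-1)
= -0.9000

-0.9000


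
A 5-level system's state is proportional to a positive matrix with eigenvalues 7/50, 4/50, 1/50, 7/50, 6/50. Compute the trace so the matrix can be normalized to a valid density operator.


tr(M) = sum of eigenvalues
= 7/50 + 4/50 + 1/50 + 7/50 + 6/50
= 25/50
= 0.5000

0.5000


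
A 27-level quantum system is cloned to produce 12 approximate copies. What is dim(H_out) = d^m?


Output space = H^(tensor 12) where dim(H) = 27
dim = 27^12
= 729 (after 2 factors)
= 19683 (after 3 factors)
= 531441 (after 4 factors)
= 14348907 (after 5 factors)
= 387420489 (after 6 factors)
= 10460353203 (after 7 factors)
= 282429536481 (after 8 factors)
= 7625597484987 (after 9 factors)
= 205891132094649 (after 10 factors)
= 5559060566555523 (after 11 factors)
= 150094635296999121 (after 12 factors)
= 150094635296999121

150094635296999121


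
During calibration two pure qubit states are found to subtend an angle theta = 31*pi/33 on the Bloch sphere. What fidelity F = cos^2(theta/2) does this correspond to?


For states separated by angle theta on Bloch sphere:
F = cos^2(theta/2)
theta = 31*pi/33 = 2.9512
theta/2 = 1.4756
cos(theta/2) = 0.0951
F = 0.0090

0.0090


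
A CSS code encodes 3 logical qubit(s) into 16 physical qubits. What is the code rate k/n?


Code rate R = k/n
= 3/16
= 0.1875

0.1875


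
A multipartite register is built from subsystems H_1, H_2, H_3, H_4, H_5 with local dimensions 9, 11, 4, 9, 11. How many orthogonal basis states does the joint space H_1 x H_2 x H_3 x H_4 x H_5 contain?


dim(H_1 x H_2 x H_3 x H_4 x H_5) = 9 * 11 * 4 * 9 * 11
= 99 * 4 * 9 * 11
= 396 * 9 * 11
= 3564 * 11
= 39204

39204


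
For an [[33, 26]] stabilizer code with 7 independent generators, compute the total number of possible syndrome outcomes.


Each stabilizer generator gives a binary (+1 or -1) measurement outcome.
With 7 independent generators:
Total syndromes = 2^7
= 128

128


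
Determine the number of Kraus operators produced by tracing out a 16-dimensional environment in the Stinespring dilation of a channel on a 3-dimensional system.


Tracing out the environment in an orthonormal basis {|i>_E} gives Kraus operators K_i = <i|_E U |0>_E.
Number of Kraus operators = dim(H_env) = d_env
= 16

16


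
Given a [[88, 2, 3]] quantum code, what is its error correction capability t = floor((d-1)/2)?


Code parameters: [[88, 2, 3]], distance d = 3.
Number of correctable errors = floor((d-1)/2)
= floor((3 - 1)/2)
= floor(2/2)
= 1

1


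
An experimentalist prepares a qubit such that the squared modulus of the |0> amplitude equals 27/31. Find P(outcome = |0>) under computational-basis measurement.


|alpha|^2 = 27/31 = 0.8710
|beta|^2 = 1 - 27/31 = 4/31 = 0.1290
P(|0>) = |alpha|^2 = 0.8710

0.8710


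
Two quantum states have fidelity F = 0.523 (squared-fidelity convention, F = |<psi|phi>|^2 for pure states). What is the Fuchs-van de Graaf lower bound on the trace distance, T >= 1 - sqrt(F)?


Fuchs-van de Graaf (squared-fidelity convention): 1 - sqrt(F) <= T <= sqrt(1 - F).
Lower bound: T >= 1 - sqrt(F)
sqrt(F) = sqrt(0.523) = 0.7232
T >= 1 - 0.7232
T >= 0.2768

0.2768


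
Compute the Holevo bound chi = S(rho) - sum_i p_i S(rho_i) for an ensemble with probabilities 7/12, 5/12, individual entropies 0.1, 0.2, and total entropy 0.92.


chi = S(rho) - sum_i p_i * S(rho_i)
Weighted entropy = 7/12 * 0.1 + 5/12 * 0.2
= 0.1417
chi = 0.92 - 0.1417
= 0.7783

0.7783


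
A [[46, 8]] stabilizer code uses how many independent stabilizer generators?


For an [[n,k]] stabilizer code:
Number of stabilizer generators = n - k
= 46 - 8
= 38

38


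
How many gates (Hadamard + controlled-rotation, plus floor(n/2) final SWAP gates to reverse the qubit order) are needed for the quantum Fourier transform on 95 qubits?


Hadamard gates: 95
Controlled rotations: n*(n-1)/2 = 95*94/2 = 4465
SWAP gates: floor(n/2) = floor(95/2) = 47
Total = 95 + 4465 + 47
= 4607

4607


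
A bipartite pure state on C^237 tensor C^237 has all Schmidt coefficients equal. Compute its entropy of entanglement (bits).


For a maximally entangled state in d x d:
S = log2(d) = log2(237)
= 7.8887

7.8887


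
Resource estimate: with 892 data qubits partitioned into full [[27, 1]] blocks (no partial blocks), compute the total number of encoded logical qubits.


Each code block uses 27 physical qubits for 1 logical qubit(s).
Number of complete blocks = floor(892 / 27) = 33
Logical qubits = 33 * 1
= 33

33


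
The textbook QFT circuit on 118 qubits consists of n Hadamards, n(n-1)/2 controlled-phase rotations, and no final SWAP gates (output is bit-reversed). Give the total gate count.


Hadamard gates: 118
Controlled rotations: n*(n-1)/2 = 118*117/2 = 6903
SWAP gates: 0 (omitted)
Total = 118 + 6903
= 7021

7021


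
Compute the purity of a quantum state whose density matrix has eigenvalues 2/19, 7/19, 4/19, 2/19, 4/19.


tr(rho^2) = sum of eigenvalues squared
= (2/19)^2 + (7/19)^2 + (4/19)^2 + (2/19)^2 + (4/19)^2
= (4 + 49 + 16 + 4 + 16) / 361
= 89/361
= 0.2465

0.2465


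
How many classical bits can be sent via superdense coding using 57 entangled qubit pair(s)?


Superdense coding allows 2 classical bits per shared entangled pair.
57 pair(s) -> 2 * 57 = 114 classical bits

114


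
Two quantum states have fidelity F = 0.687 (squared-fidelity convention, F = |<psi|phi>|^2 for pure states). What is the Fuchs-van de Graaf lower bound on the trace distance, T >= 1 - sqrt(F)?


Fuchs-van de Graaf (squared-fidelity convention): 1 - sqrt(F) <= T <= sqrt(1 - F).
Lower bound: T >= 1 - sqrt(F)
sqrt(F) = sqrt(0.687) = 0.8289
T >= 1 - 0.8289
T >= 0.1711

0.1711


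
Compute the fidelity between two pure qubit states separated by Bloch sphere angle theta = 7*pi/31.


For states separated by angle theta on Bloch sphere:
F = cos^2(theta/2)
theta = 7*pi/31 = 0.7094
theta/2 = 0.3547
cos(theta/2) = 0.9378
F = 0.8794

0.8794


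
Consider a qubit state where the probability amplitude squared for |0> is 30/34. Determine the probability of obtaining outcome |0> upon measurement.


|alpha|^2 = 30/34 = 0.8824
|beta|^2 = 1 - 30/34 = 4/34 = 0.1176
P(|0>) = |alpha|^2 = 0.8824

0.8824


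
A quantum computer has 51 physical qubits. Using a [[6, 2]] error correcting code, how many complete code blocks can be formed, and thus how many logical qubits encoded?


Each code block uses 6 physical qubits for 2 logical qubit(s).
Number of complete blocks = floor(51 / 6) = 8
Logical qubits = 8 * 2
= 16

16


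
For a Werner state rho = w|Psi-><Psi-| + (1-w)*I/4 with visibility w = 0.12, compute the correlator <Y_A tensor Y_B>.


|Psi-> = (|01> - |10>)/sqrt(2)
For the pure Bell state, <Y_A Y_B> = -1 (Bell-state Pauli correlator).
The maximally-mixed part I/4 has tr(I/4 * P tensor P) = 0 for any traceless Pauli P.
So <Y_A Y_B>_rho = w * (-1) + (1 - w) * 0
= 0.12 * (-1)
= -0.1200

-0.1200


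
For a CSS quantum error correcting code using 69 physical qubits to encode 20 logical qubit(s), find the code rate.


Code rate R = k/n
= 20/69
= 0.2899

0.2899


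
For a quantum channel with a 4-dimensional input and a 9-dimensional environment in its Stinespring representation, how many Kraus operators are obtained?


Tracing out the environment in an orthonormal basis {|i>_E} gives Kraus operators K_i = <i|_E U |0>_E.
Number of Kraus operators = dim(H_env) = d_env
= 9

9


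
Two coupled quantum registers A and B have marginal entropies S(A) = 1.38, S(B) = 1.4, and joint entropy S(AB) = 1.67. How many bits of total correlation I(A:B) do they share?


I(A:B) = S(A) + S(B) - S(AB)
= 1.38 + 1.4 - 1.67
= 1.1100

1.1100


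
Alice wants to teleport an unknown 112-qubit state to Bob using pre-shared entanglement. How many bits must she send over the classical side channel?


Quantum teleportation requires 2 classical bits per qubit teleported.
112 qubit(s) -> 2 * 112 = 224 classical bits

224


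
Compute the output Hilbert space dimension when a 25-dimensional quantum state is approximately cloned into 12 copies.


Output space = H^(tensor 12) where dim(H) = 25
dim = 25^12
= 625 (after 2 factors)
= 15625 (after 3 factors)
= 390625 (after 4 factors)
= 9765625 (after 5 factors)
= 244140625 (after 6 factors)
= 6103515625 (after 7 factors)
= 152587890625 (after 8 factors)
= 3814697265625 (after 9 factors)
= 95367431640625 (after 10 factors)
= 2384185791015625 (after 11 factors)
= 59604644775390625 (after 12 factors)
= 59604644775390625

59604644775390625


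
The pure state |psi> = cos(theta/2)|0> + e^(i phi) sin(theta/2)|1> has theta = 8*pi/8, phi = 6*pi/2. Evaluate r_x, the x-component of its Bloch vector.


theta = 3.1416, phi = 9.4248
r_x = sin(theta)*cos(phi) = 0.0000 * -1.0000
r_x = 0.0000

0.0000


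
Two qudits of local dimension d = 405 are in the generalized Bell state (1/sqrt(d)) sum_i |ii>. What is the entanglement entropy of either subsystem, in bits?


For a maximally entangled state in d x d:
S = log2(d) = log2(405)
= 8.6618

8.6618


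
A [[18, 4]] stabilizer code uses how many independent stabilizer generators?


For an [[n,k]] stabilizer code:
Number of stabilizer generators = n - k
= 18 - 4
= 14

14


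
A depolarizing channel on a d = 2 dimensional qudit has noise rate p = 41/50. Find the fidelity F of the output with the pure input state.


F = (1-p) + p/d
= (1 - 0.8200) + 0.8200/2
= 0.1800 + 0.4100
= 0.5900

0.5900


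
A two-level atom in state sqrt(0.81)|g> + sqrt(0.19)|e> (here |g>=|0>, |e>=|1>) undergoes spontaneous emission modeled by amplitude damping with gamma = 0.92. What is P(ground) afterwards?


For amplitude damping with parameter gamma on state sqrt(a)|0> + sqrt(b)|1>:
alpha^2 = 0.81, beta^2 = 0.19
P(|0>) = alpha^2 + gamma * beta^2
= 0.81 + 0.92 * 0.19
= 0.81 + 0.1748
= 0.9848

0.9848


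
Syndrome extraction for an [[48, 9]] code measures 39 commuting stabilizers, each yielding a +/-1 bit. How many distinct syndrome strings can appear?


Each stabilizer generator gives a binary (+1 or -1) measurement outcome.
With 39 independent generators:
Total syndromes = 2^39
= 549755813888

549755813888


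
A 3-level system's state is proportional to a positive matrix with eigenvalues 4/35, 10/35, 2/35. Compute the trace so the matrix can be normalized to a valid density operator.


tr(M) = sum of eigenvalues
= 4/35 + 10/35 + 2/35
= 16/35
= 0.4571

0.4571


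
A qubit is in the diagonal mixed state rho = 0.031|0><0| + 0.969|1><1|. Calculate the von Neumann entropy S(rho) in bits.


S = -p*log2(p) - (1-p)*log2(1-p)
p = 0.0310, 1-p = 0.9690
= -0.0310 * log2(0.0310) - 0.9690 * log2(0.9690)
= -(-0.1554) - (-0.0440)
= 0.1994

0.1994


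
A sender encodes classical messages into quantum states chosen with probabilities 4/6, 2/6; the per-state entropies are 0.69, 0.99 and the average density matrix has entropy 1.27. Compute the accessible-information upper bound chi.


chi = S(rho) - sum_i p_i * S(rho_i)
Weighted entropy = 4/6 * 0.69 + 2/6 * 0.99
= 0.7900
chi = 1.27 - 0.7900
= 0.4800

0.4800


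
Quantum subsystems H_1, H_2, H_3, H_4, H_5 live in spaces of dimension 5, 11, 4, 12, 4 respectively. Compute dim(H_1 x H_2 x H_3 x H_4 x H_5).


dim(H_1 x H_2 x H_3 x H_4 x H_5) = 5 * 11 * 4 * 12 * 4
= 55 * 4 * 12 * 4
= 220 * 12 * 4
= 2640 * 4
= 10560

10560


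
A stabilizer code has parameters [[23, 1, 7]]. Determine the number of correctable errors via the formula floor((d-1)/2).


Code parameters: [[23, 1, 7]], distance d = 7.
Number of correctable errors = floor((d-1)/2)
= floor((7 - 1)/2)
= floor(6/2)
= 3

3


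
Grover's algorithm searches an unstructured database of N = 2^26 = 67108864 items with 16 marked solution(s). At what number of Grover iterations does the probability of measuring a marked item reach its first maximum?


After j Grover iterations the success probability is P(j) = sin^2((2j+1)*theta), where sin(theta) = sqrt(k/N).
N = 2^26 = 67108864, k = 16
sin(theta) = sqrt(k/N) = 0.00048828125
theta = arcsin(sqrt(k/N)) = 0.0004882812694 rad
P(j) reaches its first maximum when (2j+1)*theta is as close as possible to pi/2, i.e. j = round(pi/(4*theta) - 1/2).
pi/(4*theta) - 1/2 = 1607.9954
(For comparison, the common estimate pi/4 * sqrt(N/k) = 1608.4954; the exact maximiser is used here.)
Optimal iterations = 1608

1608


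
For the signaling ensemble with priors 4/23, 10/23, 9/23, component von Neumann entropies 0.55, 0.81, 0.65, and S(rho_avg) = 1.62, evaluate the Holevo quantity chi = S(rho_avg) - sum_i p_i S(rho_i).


chi = S(rho) - sum_i p_i * S(rho_i)
Weighted entropy = 4/23 * 0.55 + 10/23 * 0.81 + 9/23 * 0.65
= 0.7022
chi = 1.62 - 0.7022
= 0.9178

0.9178


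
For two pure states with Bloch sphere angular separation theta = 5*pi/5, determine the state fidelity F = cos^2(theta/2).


For states separated by angle theta on Bloch sphere:
F = cos^2(theta/2)
theta = 5*pi/5 = 3.1416
theta/2 = 1.5708
cos(theta/2) = 0.0000
F = 0.0000

0.0000


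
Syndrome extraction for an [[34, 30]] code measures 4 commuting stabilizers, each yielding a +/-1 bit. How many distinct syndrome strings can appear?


Each stabilizer generator gives a binary (+1 or -1) measurement outcome.
With 4 independent generators:
Total syndromes = 2^4
= 16

16


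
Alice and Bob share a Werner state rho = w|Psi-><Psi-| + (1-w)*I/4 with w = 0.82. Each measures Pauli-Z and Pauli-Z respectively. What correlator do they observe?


|Psi-> = (|01> - |10>)/sqrt(2)
For the pure Bell state, <Z_A Z_B> = -1 (Bell-state Pauli correlator).
The maximally-mixed part I/4 has tr(I/4 * P tensor P) = 0 for any traceless Pauli P.
So <Z_A Z_B>_rho = w * (-1) + (1 - w) * 0
= 0.82 * (-1)
= -0.8200

-0.8200


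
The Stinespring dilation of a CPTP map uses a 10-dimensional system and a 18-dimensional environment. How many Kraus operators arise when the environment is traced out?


Tracing out the environment in an orthonormal basis {|i>_E} gives Kraus operators K_i = <i|_E U |0>_E.
Number of Kraus operators = dim(H_env) = d_env
= 18

18


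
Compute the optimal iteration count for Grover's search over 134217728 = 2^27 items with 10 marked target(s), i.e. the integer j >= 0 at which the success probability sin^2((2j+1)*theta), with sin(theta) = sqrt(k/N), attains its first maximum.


After j Grover iterations the success probability is P(j) = sin^2((2j+1)*theta), where sin(theta) = sqrt(k/N).
N = 2^27 = 134217728, k = 10
sin(theta) = sqrt(k/N) = 0.0002729575168
theta = arcsin(sqrt(k/N)) = 0.0002729575202 rad
P(j) reaches its first maximum when (2j+1)*theta is as close as possible to pi/2, i.e. j = round(pi/(4*theta) - 1/2).
pi/(4*theta) - 1/2 = 2876.8641
(For comparison, the common estimate pi/4 * sqrt(N/k) = 2877.3641; the exact maximiser is used here.)
Optimal iterations = 2877

2877


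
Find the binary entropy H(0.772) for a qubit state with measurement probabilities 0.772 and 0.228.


S = -p*log2(p) - (1-p)*log2(1-p)
p = 0.7720, 1-p = 0.2280
= -0.7720 * log2(0.7720) - 0.2280 * log2(0.2280)
= -(-0.2882) - (-0.4863)
= 0.7745

0.7745


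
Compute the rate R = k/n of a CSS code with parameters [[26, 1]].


Code rate R = k/n
= 1/26
= 0.0385

0.0385


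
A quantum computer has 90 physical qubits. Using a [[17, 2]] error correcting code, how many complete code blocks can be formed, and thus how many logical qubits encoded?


Each code block uses 17 physical qubits for 2 logical qubit(s).
Number of complete blocks = floor(90 / 17) = 5
Logical qubits = 5 * 2
= 10

10


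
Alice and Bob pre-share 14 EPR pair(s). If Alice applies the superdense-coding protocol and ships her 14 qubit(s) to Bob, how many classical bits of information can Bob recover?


Superdense coding allows 2 classical bits per shared entangled pair.
14 pair(s) -> 2 * 14 = 28 classical bits

28


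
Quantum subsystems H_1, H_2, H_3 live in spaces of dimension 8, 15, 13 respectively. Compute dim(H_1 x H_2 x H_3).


dim(H_1 x H_2 x H_3) = 8 * 15 * 13
= 120 * 13
= 1560

1560


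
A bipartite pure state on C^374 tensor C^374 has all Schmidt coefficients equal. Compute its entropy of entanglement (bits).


For a maximally entangled state in d x d:
S = log2(d) = log2(374)
= 8.5469

8.5469


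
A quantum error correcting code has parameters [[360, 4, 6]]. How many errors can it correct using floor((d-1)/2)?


Code parameters: [[360, 4, 6]], distance d = 6.
Number of correctable errors = floor((d-1)/2)
= floor((6 - 1)/2)
= floor(5/2)
= 2

2


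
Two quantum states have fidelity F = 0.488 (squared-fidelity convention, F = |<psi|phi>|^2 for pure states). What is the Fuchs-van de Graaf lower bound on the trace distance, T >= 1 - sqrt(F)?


Fuchs-van de Graaf (squared-fidelity convention): 1 - sqrt(F) <= T <= sqrt(1 - F).
Lower bound: T >= 1 - sqrt(F)
sqrt(F) = sqrt(0.488) = 0.6986
T >= 1 - 0.6986
T >= 0.3014

0.3014


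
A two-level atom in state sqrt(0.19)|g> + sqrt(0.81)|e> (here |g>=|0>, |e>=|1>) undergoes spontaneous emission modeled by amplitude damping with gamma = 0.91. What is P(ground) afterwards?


For amplitude damping with parameter gamma on state sqrt(a)|0> + sqrt(b)|1>:
alpha^2 = 0.19, beta^2 = 0.81
P(|0>) = alpha^2 + gamma * beta^2
= 0.19 + 0.91 * 0.81
= 0.19 + 0.7371
= 0.9271

0.9271


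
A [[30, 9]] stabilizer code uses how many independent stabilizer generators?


For an [[n,k]] stabilizer code:
Number of stabilizer generators = n - k
= 30 - 9
= 21

21


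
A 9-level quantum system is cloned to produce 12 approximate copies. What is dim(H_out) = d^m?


Output space = H^(tensor 12) where dim(H) = 9
dim = 9^12
= 81 (after 2 factors)
= 729 (after 3 factors)
= 6561 (after 4 factors)
= 59049 (after 5 factors)
= 531441 (after 6 factors)
= 4782969 (after 7 factors)
= 43046721 (after 8 factors)
= 387420489 (after 9 factors)
= 3486784401 (after 10 factors)
= 31381059609 (after 11 factors)
= 282429536481 (after 12 factors)
= 282429536481

282429536481


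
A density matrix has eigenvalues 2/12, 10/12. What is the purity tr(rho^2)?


tr(rho^2) = sum of eigenvalues squared
= (2/12)^2 + (10/12)^2
= (4 + 100) / 144
= 104/144
= 0.7222

0.7222


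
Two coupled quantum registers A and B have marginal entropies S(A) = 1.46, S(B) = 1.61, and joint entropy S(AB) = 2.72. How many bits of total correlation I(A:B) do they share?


I(A:B) = S(A) + S(B) - S(AB)
= 1.46 + 1.61 - 2.72
= 0.3500

0.3500


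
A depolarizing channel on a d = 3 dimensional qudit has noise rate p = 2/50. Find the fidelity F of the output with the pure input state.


F = (1-p) + p/d
= (1 - 0.0400) + 0.0400/3
= 0.9600 + 0.0133
= 0.9733

0.9733


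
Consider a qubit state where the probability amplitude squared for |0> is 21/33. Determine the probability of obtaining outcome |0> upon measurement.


|alpha|^2 = 21/33 = 0.6364
|beta|^2 = 1 - 21/33 = 12/33 = 0.3636
P(|0>) = |alpha|^2 = 0.6364

0.6364


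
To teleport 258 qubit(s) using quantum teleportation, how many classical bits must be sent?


Quantum teleportation requires 2 classical bits per qubit teleported.
258 qubit(s) -> 2 * 258 = 516 classical bits

516


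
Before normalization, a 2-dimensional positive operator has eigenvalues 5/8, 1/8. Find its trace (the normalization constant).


tr(M) = sum of eigenvalues
= 5/8 + 1/8
= 6/8
= 0.7500

0.7500


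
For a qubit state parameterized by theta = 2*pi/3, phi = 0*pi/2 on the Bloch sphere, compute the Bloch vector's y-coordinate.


theta = 2.0944, phi = 0.0000
r_y = sin(theta)*sin(phi) = 0.8660 * 0.0000
r_y = 0.0000

0.0000


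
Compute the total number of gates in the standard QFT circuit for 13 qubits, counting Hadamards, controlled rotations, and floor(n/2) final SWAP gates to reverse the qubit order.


Hadamard gates: 13
Controlled rotations: n*(n-1)/2 = 13*12/2 = 78
SWAP gates: floor(n/2) = floor(13/2) = 6
Total = 13 + 78 + 6
= 97

97


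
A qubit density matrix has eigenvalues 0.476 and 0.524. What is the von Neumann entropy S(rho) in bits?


S = -p*log2(p) - (1-p)*log2(1-p)
p = 0.4760, 1-p = 0.5240
= -0.4760 * log2(0.4760) - 0.5240 * log2(0.5240)
= -(-0.5098) - (-0.4886)
= 0.9983

0.9983


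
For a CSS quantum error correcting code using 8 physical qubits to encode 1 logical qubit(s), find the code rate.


Code rate R = k/n
= 1/8
= 0.1250

0.1250


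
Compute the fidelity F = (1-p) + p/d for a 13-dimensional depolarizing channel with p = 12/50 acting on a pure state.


F = (1-p) + p/d
= (1 - 0.2400) + 0.2400/13
= 0.7600 + 0.0185
= 0.7785

0.7785


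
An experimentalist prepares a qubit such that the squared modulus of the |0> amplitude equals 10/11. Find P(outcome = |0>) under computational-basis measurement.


|alpha|^2 = 10/11 = 0.9091
|beta|^2 = 1 - 10/11 = 1/11 = 0.0909
P(|0>) = |alpha|^2 = 0.9091

0.9091


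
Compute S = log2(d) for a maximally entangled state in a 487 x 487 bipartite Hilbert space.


For a maximally entangled state in d x d:
S = log2(d) = log2(487)
= 8.9278

8.9278


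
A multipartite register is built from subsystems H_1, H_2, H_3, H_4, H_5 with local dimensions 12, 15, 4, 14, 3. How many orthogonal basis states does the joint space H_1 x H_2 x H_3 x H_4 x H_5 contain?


dim(H_1 x H_2 x H_3 x H_4 x H_5) = 12 * 15 * 4 * 14 * 3
= 180 * 4 * 14 * 3
= 720 * 14 * 3
= 10080 * 3
= 30240

30240


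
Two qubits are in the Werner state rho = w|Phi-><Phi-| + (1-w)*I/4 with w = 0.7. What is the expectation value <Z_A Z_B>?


|Phi-> = (|00> - |11>)/sqrt(2)
For the pure Bell state, <Z_A Z_B> = +1 (Bell-state Pauli correlator).
The maximally-mixed part I/4 has tr(I/4 * P tensor P) = 0 for any traceless Pauli P.
So <Z_A Z_B>_rho = w * (+1) + (1 - w) * 0
= 0.7 * (+1)
= 0.7000

0.7000


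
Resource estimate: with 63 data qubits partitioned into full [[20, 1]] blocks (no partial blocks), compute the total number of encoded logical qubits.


Each code block uses 20 physical qubits for 1 logical qubit(s).
Number of complete blocks = floor(63 / 20) = 3
Logical qubits = 3 * 1
= 3

3


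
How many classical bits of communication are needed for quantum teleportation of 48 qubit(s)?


Quantum teleportation requires 2 classical bits per qubit teleported.
48 qubit(s) -> 2 * 48 = 96 classical bits

96


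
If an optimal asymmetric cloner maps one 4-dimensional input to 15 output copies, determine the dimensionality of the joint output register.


Output space = H^(tensor 15) where dim(H) = 4
dim = 4^15
= 16 (after 2 factors)
= 64 (after 3 factors)
= 256 (after 4 factors)
= 1024 (after 5 factors)
= 4096 (after 6 factors)
= 16384 (after 7 factors)
= 65536 (after 8 factors)
= 262144 (after 9 factors)
= 1048576 (after 10 factors)
= 4194304 (after 11 factors)
= 16777216 (after 12 factors)
= 67108864 (after 13 factors)
= 268435456 (after 14 factors)
= 1073741824 (after 15 factors)
= 1073741824

1073741824


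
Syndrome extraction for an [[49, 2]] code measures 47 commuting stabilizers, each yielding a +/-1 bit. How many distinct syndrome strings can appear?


Each stabilizer generator gives a binary (+1 or -1) measurement outcome.
With 47 independent generators:
Total syndromes = 2^47
= 140737488355328

140737488355328
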